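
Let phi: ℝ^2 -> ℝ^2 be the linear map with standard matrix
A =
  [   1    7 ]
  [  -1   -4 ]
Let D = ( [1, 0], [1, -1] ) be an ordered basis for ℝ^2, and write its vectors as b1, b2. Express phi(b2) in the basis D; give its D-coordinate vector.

[-3, -3]

Column 2 of [phi]_D is the D-coordinate vector of phi(b2).
In standard coordinates phi(b2) = A b2 = [-6, 3].
Converting to D: [-6, 3] = -3b1 - 3b2, so the coordinate vector is [-3, -3].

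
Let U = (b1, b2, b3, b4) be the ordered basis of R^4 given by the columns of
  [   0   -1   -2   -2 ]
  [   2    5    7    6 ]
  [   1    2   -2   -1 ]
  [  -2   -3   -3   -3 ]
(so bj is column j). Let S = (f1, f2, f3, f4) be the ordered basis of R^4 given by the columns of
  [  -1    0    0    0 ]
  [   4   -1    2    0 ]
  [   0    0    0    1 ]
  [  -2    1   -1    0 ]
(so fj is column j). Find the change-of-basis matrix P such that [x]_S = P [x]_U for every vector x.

Column j of P is [bj]_S, since P maps U-coordinates to S-coordinates.
Expressing b1 in S: b1 = 0·f1 - 2f2 + 0·f3 + f4, so column 1 of P is (0, -2, 0, 1).
Doing the same for each bj gives P = [[0, 1, 2, 2], [-2, -1, 1, 0], [0, 0, 0, -1], [1, 2, -2, -1]].

[[0, 1, 2, 2], [-2, -1, 1, 0], [0, 0, 0, -1], [1, 2, -2, -1]]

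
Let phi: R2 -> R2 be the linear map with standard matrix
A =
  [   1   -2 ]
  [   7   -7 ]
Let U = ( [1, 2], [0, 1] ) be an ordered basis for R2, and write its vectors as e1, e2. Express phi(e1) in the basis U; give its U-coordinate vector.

Compute phi(e1) = A e1 = [-3, -7] in standard coordinates.
Then write this in U-coordinates: solve for y in y_1 e1 + y_2 e2 = [-3, -7].
This gives y = [-3, -1], which is column 1 of [phi]_U.

[-3, -1]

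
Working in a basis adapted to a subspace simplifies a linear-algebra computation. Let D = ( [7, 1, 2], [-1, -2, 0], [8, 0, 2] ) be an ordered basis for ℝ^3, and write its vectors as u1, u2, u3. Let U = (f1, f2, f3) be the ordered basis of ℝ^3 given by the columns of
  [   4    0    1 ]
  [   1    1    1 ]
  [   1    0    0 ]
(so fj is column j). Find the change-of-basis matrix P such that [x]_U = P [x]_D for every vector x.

[[2, 0, 2], [0, -1, -2], [-1, -1, 0]]

Column j of P is [uj]_U, since P maps D-coordinates to U-coordinates.
Expressing u1 in U: u1 = 2f1 + 0·f2 - f3, so column 1 of P is [2, 0, -1].
Doing the same for each uj gives P = [[2, 0, 2], [0, -1, -2], [-1, -1, 0]].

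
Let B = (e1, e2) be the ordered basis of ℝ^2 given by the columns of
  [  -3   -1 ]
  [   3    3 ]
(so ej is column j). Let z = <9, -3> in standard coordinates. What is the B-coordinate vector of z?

<-4, 3>

We seek scalars with c_1 e1 + c_2 e2 = z; equivalently solve M c = z where the columns of M are e1, e2.
System: -3c_1 - c_2 = 9, 3c_1 + 3c_2 = -3; solving gives c_1 = -4, c_2 = 3.
Check: -4e1 + 3e2 = <9, -3>.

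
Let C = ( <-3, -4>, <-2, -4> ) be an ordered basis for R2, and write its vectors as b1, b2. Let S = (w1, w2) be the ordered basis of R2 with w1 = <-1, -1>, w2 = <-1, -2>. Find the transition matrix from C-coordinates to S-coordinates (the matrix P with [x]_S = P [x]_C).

[[2, 0], [1, 2]]

Let M have columns bj and N have columns wj. Then for every x, N [x]_S = x = M [x]_C, so P = N^(-1) M.
Since det N = 1, N^(-1) has integer entries; multiplying gives P = [[2, 0], [1, 2]].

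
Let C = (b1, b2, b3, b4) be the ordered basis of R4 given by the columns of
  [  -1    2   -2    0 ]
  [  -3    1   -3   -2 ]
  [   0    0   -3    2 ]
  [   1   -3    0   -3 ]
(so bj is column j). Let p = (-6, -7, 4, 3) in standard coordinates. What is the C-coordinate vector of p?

(0, -3, 0, 2)

We seek scalars with c_1 b1 + ... + c_4 b4 = p; equivalently solve M c = p where the columns of M are b1, ..., b4.
Solving this 4x4 system gives c = (0, -3, 0, 2).
Check: 0·b1 - 3b2 + 0·b3 + 2b4 = (-6, -7, 4, 3).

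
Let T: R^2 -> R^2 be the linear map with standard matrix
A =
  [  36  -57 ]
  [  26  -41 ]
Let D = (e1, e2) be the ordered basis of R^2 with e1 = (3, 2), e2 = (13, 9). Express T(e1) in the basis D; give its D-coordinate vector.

(-2, 0)

Compute T(e1) = A e1 = (-6, -4) in standard coordinates.
Then write this in D-coordinates: solve for y in y_1 e1 + y_2 e2 = (-6, -4).
This gives y = (-2, 0), which is column 1 of [T]_D.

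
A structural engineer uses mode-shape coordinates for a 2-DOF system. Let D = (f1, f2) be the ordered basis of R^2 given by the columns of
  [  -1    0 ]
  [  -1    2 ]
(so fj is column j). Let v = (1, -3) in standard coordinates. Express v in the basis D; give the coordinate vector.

(-1, -2)

We seek scalars with c_1 f1 + c_2 f2 = v; equivalently solve M c = v where the columns of M are f1, f2.
System: -c_1 + 0c_2 = 1, -c_1 + 2c_2 = -3; solving gives c_1 = -1, c_2 = -2.
Check: -f1 - 2f2 = (1, -3).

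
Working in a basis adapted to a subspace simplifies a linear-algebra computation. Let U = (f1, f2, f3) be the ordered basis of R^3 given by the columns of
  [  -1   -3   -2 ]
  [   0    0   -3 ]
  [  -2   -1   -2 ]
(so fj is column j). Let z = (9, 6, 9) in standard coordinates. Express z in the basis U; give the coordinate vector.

[z]_U is the unique c with M c = z, where M has columns f1, ..., f3.
Gaussian elimination on [M | z] yields c = (-2, -1, -2).
Check: -2f1 - f2 - 2f3 = (9, 6, 9).

(-2, -1, -2)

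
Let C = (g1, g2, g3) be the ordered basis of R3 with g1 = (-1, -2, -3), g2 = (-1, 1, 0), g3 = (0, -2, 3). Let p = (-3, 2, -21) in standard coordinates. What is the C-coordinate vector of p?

(3, 0, -4)

We seek scalars with c_1 g1 + ... + c_3 g3 = p; equivalently solve M c = p where the columns of M are g1, ..., g3.
Row-reducing the augmented matrix [M | p] gives c = (3, 0, -4).
Check: 3g1 + 0·g2 - 4g3 = (-3, 2, -21).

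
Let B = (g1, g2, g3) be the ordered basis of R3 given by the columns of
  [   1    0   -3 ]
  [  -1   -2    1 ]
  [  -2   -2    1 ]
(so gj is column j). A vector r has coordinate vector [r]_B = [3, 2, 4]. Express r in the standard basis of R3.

[-9, -3, -6]

The coordinates say r = 3g1 + 2g2 + 4g3; adding the scaled basis vectors gives [-9, -3, -6].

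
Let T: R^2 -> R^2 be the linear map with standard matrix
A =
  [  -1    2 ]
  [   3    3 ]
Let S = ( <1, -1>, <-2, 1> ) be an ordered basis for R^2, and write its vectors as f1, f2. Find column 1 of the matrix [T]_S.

<3, 3>

Compute T(f1) = A f1 = <-3, 0> in standard coordinates.
Then write this in S-coordinates: solve for y in y_1 f1 + y_2 f2 = <-3, 0>.
This gives y = <3, 3>, which is column 1 of [T]_S.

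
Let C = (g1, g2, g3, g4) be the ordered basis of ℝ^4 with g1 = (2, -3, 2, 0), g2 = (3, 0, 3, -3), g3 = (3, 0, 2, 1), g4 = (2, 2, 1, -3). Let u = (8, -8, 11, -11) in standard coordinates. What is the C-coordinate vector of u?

(2, 4, -2, -1)

[u]_C is the unique c with M c = u, where M has columns g1, ..., g4.
Gaussian elimination on [M | u] yields c = (2, 4, -2, -1).
Check: 2g1 + 4g2 - 2g3 - g4 = (8, -8, 11, -11).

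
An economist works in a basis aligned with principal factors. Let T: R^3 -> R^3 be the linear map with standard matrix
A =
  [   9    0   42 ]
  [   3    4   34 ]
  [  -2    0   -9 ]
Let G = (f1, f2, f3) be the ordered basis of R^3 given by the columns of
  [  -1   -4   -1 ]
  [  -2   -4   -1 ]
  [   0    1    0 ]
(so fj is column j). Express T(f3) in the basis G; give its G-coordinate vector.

<-2, 2, 3>

Compute T(f3) = A f3 = <-9, -7, 2> in standard coordinates.
Then write this in G-coordinates: solve for y in y_1 f1 + ... + y_3 f3 = <-9, -7, 2>.
This gives y = <-2, 2, 3>, which is column 3 of [T]_G.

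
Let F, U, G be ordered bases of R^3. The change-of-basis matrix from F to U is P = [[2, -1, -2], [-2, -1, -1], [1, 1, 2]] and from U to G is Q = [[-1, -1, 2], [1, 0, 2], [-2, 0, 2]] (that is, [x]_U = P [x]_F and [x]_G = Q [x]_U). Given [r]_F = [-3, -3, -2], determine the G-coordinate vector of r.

Composing the changes, [r]_G = Q P [r]_F.
Q P = [[2, 4, 7], [4, 1, 2], [-2, 4, 8]]; applying this to [-3, -3, -2] gives [-32, -19, -22].

[-32, -19, -22]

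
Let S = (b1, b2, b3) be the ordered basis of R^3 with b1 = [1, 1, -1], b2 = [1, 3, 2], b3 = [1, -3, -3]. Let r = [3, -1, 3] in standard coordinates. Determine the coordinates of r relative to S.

[-4, 4, 3]

[r]_S is the unique c with M c = r, where M has columns b1, ..., b3.
Gaussian elimination on [M | r] yields c = (-4, 4, 3).
Check: -4b1 + 4b2 + 3b3 = [3, -1, 3].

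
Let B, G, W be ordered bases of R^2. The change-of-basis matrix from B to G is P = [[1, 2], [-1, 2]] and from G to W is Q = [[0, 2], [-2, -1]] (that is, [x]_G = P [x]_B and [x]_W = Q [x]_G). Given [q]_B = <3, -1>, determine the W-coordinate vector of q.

<-10, 3>

First [q]_G = P [q]_B = <1, -5>.
Then [q]_W = Q [q]_G = <-10, 3>.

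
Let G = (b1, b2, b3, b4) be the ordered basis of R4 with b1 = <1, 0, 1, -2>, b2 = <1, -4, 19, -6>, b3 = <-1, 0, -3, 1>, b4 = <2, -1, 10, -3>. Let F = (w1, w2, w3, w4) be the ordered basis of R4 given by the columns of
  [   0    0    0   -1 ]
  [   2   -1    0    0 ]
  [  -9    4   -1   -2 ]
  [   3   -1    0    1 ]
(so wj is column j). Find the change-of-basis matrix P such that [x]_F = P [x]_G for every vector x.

[[-1, -1, 0, 0], [-2, 2, 0, 1], [2, 0, 1, -2], [-1, -1, 1, -2]]

Column j of P is [bj]_F, since P maps G-coordinates to F-coordinates.
Expressing b1 in F: b1 = -w1 - 2w2 + 2w3 - w4, so column 1 of P is <-1, -2, 2, -1>.
Doing the same for each bj gives P = [[-1, -1, 0, 0], [-2, 2, 0, 1], [2, 0, 1, -2], [-1, -1, 1, -2]].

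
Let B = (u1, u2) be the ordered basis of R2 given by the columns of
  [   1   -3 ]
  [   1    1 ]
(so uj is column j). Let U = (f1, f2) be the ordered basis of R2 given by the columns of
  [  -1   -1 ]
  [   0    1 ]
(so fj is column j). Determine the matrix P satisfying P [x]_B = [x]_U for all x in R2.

Column j of P is [uj]_U, since P maps B-coordinates to U-coordinates.
Expressing u1 in U: u1 = -2f1 + f2, so column 1 of P is <-2, 1>.
Doing the same for each uj gives P = [[-2, 2], [1, 1]].

[[-2, 2], [1, 1]]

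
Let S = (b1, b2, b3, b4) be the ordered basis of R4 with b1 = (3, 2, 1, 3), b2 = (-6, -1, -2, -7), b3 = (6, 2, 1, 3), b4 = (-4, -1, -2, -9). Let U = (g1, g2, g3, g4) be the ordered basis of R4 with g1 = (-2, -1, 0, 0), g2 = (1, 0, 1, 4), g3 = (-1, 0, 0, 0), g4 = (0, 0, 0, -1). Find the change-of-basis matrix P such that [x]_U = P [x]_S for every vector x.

Let M have columns bj and N have columns gj. Then for every x, N [x]_U = x = M [x]_S, so P = N^(-1) M.
Since det N = -1, N^(-1) has integer entries; multiplying gives P = [[-2, 1, -2, 1], [1, -2, 1, -2], [2, 2, -1, 0], [1, -1, 1, 1]].

[[-2, 1, -2, 1], [1, -2, 1, -2], [2, 2, -1, 0], [1, -1, 1, 1]]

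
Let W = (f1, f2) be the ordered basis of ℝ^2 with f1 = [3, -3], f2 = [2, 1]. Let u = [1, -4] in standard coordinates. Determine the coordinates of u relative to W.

[u]_W is the unique c with M c = u, where M has columns f1, f2.
System: 3c_1 + 2c_2 = 1, -3c_1 + c_2 = -4; solving gives c_1 = 1, c_2 = -1.
Check: f1 - f2 = [1, -4].

[1, -1]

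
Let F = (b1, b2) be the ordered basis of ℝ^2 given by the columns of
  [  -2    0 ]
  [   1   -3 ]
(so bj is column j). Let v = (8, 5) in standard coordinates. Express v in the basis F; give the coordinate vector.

We seek scalars with c_1 b1 + c_2 b2 = v; equivalently solve M c = v where the columns of M are b1, b2.
System: -2c_1 + 0c_2 = 8, c_1 - 3c_2 = 5; solving gives c_1 = -4, c_2 = -3.
Check: -4b1 - 3b2 = (8, 5).

(-4, -3)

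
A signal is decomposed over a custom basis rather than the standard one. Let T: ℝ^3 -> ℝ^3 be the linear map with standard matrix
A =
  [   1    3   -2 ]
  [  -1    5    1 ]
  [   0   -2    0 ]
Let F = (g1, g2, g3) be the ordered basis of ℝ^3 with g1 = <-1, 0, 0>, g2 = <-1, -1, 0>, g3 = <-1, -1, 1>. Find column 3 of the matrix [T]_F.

Column 3 of [T]_F is the F-coordinate vector of T(g3).
In standard coordinates T(g3) = A g3 = <-6, -3, 2>.
Converting to F: <-6, -3, 2> = 3g1 + g2 + 2g3, so the coordinate vector is <3, 1, 2>.

<3, 1, 2>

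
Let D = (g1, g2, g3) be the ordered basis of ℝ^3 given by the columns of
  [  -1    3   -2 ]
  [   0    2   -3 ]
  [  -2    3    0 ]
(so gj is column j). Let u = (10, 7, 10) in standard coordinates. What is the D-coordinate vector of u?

[u]_D is the unique c with M c = u, where M has columns g1, ..., g3.
Gaussian elimination on [M | u] yields c = (-2, 2, -1).
Check: -2g1 + 2g2 - g3 = (10, 7, 10).

(-2, 2, -1)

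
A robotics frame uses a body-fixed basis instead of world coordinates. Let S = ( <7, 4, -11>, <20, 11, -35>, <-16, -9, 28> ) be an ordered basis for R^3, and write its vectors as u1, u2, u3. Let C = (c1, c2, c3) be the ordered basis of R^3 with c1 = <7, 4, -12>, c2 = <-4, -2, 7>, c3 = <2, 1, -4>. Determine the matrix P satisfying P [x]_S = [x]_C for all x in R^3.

Take x = uj: its S-coordinates are the j-th standard unit vector, so P e_j — column j of P — equals [uj]_C.
u1 = c1 - c2 - 2c3, giving column 1 = <1, -1, -2>; repeating for each j gives P = [[1, 2, -2], [-1, -1, 0], [-2, 1, -1]].

[[1, 2, -2], [-1, -1, 0], [-2, 1, -1]]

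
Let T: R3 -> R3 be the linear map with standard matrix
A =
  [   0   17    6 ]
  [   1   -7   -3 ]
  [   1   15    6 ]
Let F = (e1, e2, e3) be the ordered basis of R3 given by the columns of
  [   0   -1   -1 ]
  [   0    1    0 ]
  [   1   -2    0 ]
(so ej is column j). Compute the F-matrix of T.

With P the matrix whose columns are e1, ..., e3, [T]_F = P^(-1) A P.
Column by column: T(e1) = A e1 = [6, -3, 6]; its F-coordinates [0, -3, -3] give column 1.
Continuing for each basis vector yields [T]_F = [[0, -2, -3], [-3, -2, -1], [-3, -3, 1]].

[[0, -2, -3], [-3, -2, -1], [-3, -3, 1]]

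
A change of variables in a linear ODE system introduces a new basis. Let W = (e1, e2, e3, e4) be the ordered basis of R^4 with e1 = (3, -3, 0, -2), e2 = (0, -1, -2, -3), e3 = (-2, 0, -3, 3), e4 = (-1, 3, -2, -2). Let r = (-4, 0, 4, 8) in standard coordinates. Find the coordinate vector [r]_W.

We seek scalars with c_1 e1 + ... + c_4 e4 = r; equivalently solve M c = r where the columns of M are e1, ..., e4.
Solving this 4x4 system gives c = (-2, 0, 0, -2).
Check: -2e1 + 0·e2 + 0·e3 - 2e4 = (-4, 0, 4, 8).

(-2, 0, 0, -2)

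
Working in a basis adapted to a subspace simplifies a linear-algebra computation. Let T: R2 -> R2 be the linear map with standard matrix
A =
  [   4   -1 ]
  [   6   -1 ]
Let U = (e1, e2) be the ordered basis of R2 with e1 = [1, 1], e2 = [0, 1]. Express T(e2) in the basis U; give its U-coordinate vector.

[-1, 0]

Compute T(e2) = A e2 = [-1, -1] in standard coordinates.
Then write this in U-coordinates: solve for y in y_1 e1 + y_2 e2 = [-1, -1].
This gives y = [-1, 0], which is column 2 of [T]_U.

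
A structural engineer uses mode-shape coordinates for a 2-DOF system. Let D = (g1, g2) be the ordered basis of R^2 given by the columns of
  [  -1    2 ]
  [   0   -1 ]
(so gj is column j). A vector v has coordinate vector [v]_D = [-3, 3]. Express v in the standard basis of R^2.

[9, -3]

By definition v = -3g1 + 3g2.
Summing componentwise gives [9, -3].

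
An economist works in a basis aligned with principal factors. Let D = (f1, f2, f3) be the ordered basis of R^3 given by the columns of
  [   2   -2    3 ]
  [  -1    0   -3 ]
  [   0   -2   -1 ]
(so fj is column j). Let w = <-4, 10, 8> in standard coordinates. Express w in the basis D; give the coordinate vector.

<2, -2, -4>

Write w = c_1 f1 + ... + c_3 f3 and solve for the c_i.
Row-reducing the augmented matrix [M | w] gives c = (2, -2, -4).
Check: 2f1 - 2f2 - 4f3 = <-4, 10, 8>.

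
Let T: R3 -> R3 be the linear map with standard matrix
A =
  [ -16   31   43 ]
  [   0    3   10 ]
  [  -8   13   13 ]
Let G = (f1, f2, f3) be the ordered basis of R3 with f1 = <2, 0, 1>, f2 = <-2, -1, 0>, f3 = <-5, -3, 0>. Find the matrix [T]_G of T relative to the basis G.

[[-3, 3, 1], [-1, 0, 0], [-3, 1, 3]]

With P the matrix whose columns are f1, ..., f3, [T]_G = P^(-1) A P.
Column by column: T(f1) = A f1 = <11, 10, -3>; its G-coordinates <-3, -1, -3> give column 1.
Continuing for each basis vector yields [T]_G = [[-3, 3, 1], [-1, 0, 0], [-3, 1, 3]].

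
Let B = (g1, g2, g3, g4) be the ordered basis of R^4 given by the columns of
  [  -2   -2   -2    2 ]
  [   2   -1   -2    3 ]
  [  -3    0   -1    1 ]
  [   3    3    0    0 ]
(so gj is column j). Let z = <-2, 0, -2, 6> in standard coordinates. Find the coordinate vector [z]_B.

We seek scalars with c_1 g1 + ... + c_4 g4 = z; equivalently solve M c = z where the columns of M are g1, ..., g4.
Solving this 4x4 system gives c = (1, 1, -4, -3).
Check: g1 + g2 - 4g3 - 3g4 = <-2, 0, -2, 6>.

<1, 1, -4, -3>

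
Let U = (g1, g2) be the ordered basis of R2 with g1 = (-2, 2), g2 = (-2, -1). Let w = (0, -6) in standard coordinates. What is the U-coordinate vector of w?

(-2, 2)

We seek scalars with c_1 g1 + c_2 g2 = w; equivalently solve M c = w where the columns of M are g1, g2.
System: -2c_1 - 2c_2 = 0, 2c_1 - c_2 = -6; solving gives c_1 = -2, c_2 = 2.
Check: -2g1 + 2g2 = (0, -6).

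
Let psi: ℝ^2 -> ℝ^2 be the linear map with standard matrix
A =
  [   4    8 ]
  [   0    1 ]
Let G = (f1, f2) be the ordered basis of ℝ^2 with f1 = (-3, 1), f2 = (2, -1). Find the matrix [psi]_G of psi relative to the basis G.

The j-th column of [psi]_G is [psi(fj)]_G.
psi(f1) = A f1 = (-4, 1) = 2f1 + f2, so column 1 is (2, 1).
Repeating for f2 and assembling the columns gives [[2, 2], [1, 3]].

[[2, 2], [1, 3]]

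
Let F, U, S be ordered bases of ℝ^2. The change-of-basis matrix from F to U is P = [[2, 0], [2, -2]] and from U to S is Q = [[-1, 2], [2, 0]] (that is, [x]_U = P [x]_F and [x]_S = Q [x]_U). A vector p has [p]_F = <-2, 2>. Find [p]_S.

First [p]_U = P [p]_F = <-4, -8>.
Then [p]_S = Q [p]_U = <-12, -8>.

<-12, -8>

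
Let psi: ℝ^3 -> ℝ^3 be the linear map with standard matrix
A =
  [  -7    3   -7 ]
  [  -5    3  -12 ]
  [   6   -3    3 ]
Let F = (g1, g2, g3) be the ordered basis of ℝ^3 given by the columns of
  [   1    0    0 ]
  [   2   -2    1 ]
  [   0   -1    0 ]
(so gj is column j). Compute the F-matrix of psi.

[[-1, 1, 3], [0, -3, 3], [3, -2, 3]]

The j-th column of [psi]_F is [psi(gj)]_F.
psi(g1) = A g1 = <-1, 1, 0> = -g1 + 0·g2 + 3g3, so column 1 is <-1, 0, 3>.
Repeating for g2, g3 and assembling the columns gives [[-1, 1, 3], [0, -3, 3], [3, -2, 3]].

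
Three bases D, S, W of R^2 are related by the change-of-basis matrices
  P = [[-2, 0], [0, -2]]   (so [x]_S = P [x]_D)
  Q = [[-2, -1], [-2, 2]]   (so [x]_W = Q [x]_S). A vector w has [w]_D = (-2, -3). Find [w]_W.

(-14, 4)

Apply P to get S-coordinates (4, 6), then Q to get W-coordinates.
The result is [w]_W = (-14, 4).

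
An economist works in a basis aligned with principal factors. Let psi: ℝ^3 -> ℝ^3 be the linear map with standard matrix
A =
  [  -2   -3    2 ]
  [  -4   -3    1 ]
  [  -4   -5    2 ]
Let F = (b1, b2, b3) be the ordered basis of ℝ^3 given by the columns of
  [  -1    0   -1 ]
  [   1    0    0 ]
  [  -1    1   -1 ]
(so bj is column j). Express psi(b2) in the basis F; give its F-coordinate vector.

<1, 0, -3>

Column 2 of [psi]_F is the F-coordinate vector of psi(b2).
In standard coordinates psi(b2) = A b2 = <2, 1, 2>.
Converting to F: <2, 1, 2> = b1 + 0·b2 - 3b3, so the coordinate vector is <1, 0, -3>.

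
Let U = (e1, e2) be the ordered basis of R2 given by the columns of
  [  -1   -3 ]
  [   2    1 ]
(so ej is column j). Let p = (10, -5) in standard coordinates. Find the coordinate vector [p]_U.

We seek scalars with c_1 e1 + c_2 e2 = p; equivalently solve M c = p where the columns of M are e1, e2.
System: -c_1 - 3c_2 = 10, 2c_1 + c_2 = -5; solving gives c_1 = -1, c_2 = -3.
Check: -e1 - 3e2 = (10, -5).

(-1, -3)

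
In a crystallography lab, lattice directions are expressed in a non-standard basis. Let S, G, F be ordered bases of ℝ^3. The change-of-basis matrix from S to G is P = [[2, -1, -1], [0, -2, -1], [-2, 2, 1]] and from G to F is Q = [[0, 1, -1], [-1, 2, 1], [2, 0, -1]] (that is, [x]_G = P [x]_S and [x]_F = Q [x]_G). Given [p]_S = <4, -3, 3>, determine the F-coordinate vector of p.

Apply P to get G-coordinates <8, 3, -11>, then Q to get F-coordinates.
The result is [p]_F = <14, -13, 27>.

<14, -13, 27>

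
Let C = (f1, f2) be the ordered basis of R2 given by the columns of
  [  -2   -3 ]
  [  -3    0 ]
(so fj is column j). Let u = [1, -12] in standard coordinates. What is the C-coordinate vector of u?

[u]_C is the unique c with M c = u, where M has columns f1, f2.
System: -2c_1 - 3c_2 = 1, -3c_1 + 0c_2 = -12; solving gives c_1 = 4, c_2 = -3.
Check: 4f1 - 3f2 = [1, -12].

[4, -3]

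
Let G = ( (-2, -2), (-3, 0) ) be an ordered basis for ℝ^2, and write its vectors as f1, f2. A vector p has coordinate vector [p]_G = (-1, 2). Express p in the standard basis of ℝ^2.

(-4, 2)

By definition p = -f1 + 2f2.
Summing componentwise gives (-4, 2).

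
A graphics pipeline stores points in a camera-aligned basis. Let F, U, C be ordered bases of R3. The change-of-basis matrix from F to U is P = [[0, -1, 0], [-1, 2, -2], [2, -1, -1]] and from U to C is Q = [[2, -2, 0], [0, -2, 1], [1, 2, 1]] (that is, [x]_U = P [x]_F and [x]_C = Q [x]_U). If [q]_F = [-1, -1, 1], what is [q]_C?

Composing the changes, [q]_C = Q P [q]_F.
Q P = [[2, -6, 4], [4, -5, 3], [0, 2, -5]]; applying this to [-1, -1, 1] gives [8, 4, -7].

[8, 4, -7]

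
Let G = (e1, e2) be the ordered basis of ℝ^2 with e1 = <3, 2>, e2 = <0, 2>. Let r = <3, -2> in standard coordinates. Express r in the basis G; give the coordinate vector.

<1, -2>

We seek scalars with c_1 e1 + c_2 e2 = r; equivalently solve M c = r where the columns of M are e1, e2.
System: 3c_1 + 0c_2 = 3, 2c_1 + 2c_2 = -2; solving gives c_1 = 1, c_2 = -2.
Check: e1 - 2e2 = <3, -2>.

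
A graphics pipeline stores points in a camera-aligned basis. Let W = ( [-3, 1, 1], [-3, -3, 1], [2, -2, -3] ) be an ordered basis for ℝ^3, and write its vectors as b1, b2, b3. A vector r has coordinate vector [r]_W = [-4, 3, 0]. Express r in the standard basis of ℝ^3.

[3, -13, -1]

The coordinates say r = -4b1 + 3b2 + 0·b3; adding the scaled basis vectors gives [3, -13, -1].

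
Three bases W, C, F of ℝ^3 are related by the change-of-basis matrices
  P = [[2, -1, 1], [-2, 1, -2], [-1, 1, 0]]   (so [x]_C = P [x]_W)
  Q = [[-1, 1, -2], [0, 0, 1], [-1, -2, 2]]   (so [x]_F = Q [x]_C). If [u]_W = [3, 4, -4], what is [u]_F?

Apply P to get C-coordinates [-2, 6, 1], then Q to get F-coordinates.
The result is [u]_F = [6, 1, -8].

[6, 1, -8]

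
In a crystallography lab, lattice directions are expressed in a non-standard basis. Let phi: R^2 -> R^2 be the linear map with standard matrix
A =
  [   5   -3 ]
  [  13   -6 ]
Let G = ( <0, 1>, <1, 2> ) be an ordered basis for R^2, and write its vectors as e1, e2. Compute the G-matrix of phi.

[[0, 3], [-3, -1]]

With P the matrix whose columns are e1, e2, [phi]_G = P^(-1) A P.
Column by column: phi(e1) = A e1 = <-3, -6>; its G-coordinates <0, -3> give column 1.
Continuing for each basis vector yields [phi]_G = [[0, 3], [-3, -1]].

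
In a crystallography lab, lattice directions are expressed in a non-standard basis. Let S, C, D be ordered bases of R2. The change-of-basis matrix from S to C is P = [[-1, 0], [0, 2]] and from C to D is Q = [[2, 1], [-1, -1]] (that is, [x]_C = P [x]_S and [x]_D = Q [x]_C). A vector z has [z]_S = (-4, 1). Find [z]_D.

(10, -6)

First [z]_C = P [z]_S = (4, 2).
Then [z]_D = Q [z]_C = (10, -6).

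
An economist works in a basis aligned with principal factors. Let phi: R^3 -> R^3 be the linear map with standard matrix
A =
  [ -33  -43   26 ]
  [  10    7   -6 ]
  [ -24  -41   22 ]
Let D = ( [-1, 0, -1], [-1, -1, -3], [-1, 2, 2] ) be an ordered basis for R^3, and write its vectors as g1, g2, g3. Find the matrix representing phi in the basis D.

With P the matrix whose columns are g1, ..., g3, [phi]_D = P^(-1) A P.
Column by column: phi(g1) = A g1 = [7, -4, 2]; its D-coordinates [-2, -2, -3] give column 1.
Continuing for each basis vector yields [phi]_D = [[-2, 0, 2], [-2, 1, 2], [-3, 1, -3]].

[[-2, 0, 2], [-2, 1, 2], [-3, 1, -3]]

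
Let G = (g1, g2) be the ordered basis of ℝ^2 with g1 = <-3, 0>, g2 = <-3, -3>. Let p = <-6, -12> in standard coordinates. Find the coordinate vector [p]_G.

<-2, 4>

Write p = c_1 g1 + c_2 g2 and solve for the c_i.
System: -3c_1 - 3c_2 = -6, 0c_1 - 3c_2 = -12; solving gives c_1 = -2, c_2 = 4.
Check: -2g1 + 4g2 = <-6, -12>.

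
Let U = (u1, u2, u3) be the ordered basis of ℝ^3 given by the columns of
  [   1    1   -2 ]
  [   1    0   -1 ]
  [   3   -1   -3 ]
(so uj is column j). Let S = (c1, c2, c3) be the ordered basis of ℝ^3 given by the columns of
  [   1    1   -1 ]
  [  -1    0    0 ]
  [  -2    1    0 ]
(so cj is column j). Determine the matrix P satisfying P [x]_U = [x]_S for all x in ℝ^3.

Column j of P is [uj]_S, since P maps U-coordinates to S-coordinates.
Expressing u1 in S: u1 = -c1 + c2 - c3, so column 1 of P is [-1, 1, -1].
Doing the same for each uj gives P = [[-1, 0, 1], [1, -1, -1], [-1, -2, 2]].

[[-1, 0, 1], [1, -1, -1], [-1, -2, 2]]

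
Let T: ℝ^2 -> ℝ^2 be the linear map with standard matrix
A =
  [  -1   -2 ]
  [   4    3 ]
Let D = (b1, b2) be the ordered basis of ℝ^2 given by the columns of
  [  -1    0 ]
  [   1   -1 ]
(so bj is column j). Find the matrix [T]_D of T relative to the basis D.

[[1, -2], [2, 1]]

Let P have columns b1, b2. Then [T]_D = P^(-1) A P.
Here det P = 1, so P^(-1) is integer; computing A P first and then P^(-1)(A P) gives [[1, -2], [2, 1]].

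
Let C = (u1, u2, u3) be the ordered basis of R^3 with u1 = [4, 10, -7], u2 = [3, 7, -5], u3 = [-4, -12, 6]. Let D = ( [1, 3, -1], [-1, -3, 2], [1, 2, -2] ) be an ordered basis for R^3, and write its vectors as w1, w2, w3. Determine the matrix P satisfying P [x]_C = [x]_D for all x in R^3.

Take x = uj: its C-coordinates are the j-th standard unit vector, so P e_j — column j of P — equals [uj]_D.
u1 = w1 - w2 + 2w3, giving column 1 = [1, -1, 2]; repeating for each j gives P = [[1, 1, -2], [-1, 0, 2], [2, 2, 0]].

[[1, 1, -2], [-1, 0, 2], [2, 2, 0]]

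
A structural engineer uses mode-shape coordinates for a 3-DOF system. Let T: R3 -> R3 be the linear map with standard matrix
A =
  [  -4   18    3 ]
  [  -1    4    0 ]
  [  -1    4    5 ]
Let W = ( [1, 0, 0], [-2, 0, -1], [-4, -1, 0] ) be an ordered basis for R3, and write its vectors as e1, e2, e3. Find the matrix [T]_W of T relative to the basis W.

The j-th column of [T]_W is [T(ej)]_W.
T(e1) = A e1 = [-4, -1, -1] = 2e1 + e2 + e3, so column 1 is [2, 1, 1].
Repeating for e2, e3 and assembling the columns gives [[2, 3, -2], [1, 3, 0], [1, -2, 0]].

[[2, 3, -2], [1, 3, 0], [1, -2, 0]]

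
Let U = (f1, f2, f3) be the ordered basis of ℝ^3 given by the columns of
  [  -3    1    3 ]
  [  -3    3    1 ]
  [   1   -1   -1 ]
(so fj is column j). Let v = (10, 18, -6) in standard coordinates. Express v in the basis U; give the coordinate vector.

Write v = c_1 f1 + ... + c_3 f3 and solve for the c_i.
Gaussian elimination on [M | v] yields c = (-2, 4, 0).
Check: -2f1 + 4f2 + 0·f3 = (10, 18, -6).

(-2, 4, 0)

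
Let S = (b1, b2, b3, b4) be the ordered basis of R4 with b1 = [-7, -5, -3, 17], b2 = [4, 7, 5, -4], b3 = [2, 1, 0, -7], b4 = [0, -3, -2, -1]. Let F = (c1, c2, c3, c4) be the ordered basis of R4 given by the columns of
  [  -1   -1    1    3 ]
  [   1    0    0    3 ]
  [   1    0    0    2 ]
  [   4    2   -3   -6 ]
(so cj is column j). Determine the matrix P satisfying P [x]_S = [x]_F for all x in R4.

[[1, 1, -2, 0], [-1, -1, 2, -2], [-1, -2, -1, 1], [-2, 2, 1, -1]]

Take x = bj: its S-coordinates are the j-th standard unit vector, so P e_j — column j of P — equals [bj]_F.
b1 = c1 - c2 - c3 - 2c4, giving column 1 = [1, -1, -1, -2]; repeating for each j gives P = [[1, 1, -2, 0], [-1, -1, 2, -2], [-1, -2, -1, 1], [-2, 2, 1, -1]].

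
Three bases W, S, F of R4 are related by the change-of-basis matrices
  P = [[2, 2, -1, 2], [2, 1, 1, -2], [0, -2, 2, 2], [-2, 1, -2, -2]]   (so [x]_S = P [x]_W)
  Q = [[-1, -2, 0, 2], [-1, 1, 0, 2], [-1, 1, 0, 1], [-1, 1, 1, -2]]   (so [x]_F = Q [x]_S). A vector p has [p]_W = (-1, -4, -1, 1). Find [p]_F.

(21, -6, -4, 10)

Composing the changes, [p]_F = Q P [p]_W.
Q P = [[-10, -2, -5, -2], [-4, 1, -2, -8], [-2, 0, 0, -6], [4, -5, 8, 2]]; applying this to (-1, -4, -1, 1) gives (21, -6, -4, 10).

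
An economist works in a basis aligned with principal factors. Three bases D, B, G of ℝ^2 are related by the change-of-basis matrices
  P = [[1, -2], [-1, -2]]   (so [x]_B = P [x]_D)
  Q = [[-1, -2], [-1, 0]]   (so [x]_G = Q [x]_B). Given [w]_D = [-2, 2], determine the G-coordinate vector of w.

First [w]_B = P [w]_D = [-6, -2].
Then [w]_G = Q [w]_B = [10, 6].

[10, 6]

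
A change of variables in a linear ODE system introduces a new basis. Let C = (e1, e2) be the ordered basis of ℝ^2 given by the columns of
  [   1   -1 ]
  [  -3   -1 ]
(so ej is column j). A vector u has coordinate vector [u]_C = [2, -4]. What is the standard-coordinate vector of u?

u = M [u]_C, where M has columns e1, e2.
Carrying out the matrix-vector product, u = [6, -2].

[6, -2]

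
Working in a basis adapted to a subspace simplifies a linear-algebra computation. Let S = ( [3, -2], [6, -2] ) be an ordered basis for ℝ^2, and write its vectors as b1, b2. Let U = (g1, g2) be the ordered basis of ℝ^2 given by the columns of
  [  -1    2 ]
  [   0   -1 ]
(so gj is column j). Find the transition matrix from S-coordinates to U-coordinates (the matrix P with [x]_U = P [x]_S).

[[1, -2], [2, 2]]

Let M have columns bj and N have columns gj. Then for every x, N [x]_U = x = M [x]_S, so P = N^(-1) M.
Since det N = 1, N^(-1) has integer entries; multiplying gives P = [[1, -2], [2, 2]].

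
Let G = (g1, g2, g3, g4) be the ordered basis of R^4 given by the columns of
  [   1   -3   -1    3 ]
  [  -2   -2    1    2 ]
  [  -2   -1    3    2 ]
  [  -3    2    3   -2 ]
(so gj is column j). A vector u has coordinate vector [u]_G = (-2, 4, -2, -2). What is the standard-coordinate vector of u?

By definition u = -2g1 + 4g2 - 2g3 - 2g4.
Summing componentwise gives (-18, -10, -10, 12).

(-18, -10, -10, 12)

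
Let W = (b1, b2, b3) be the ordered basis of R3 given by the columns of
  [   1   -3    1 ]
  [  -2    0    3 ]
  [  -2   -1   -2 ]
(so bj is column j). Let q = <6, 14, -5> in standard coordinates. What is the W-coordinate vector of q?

<-1, -1, 4>

We seek scalars with c_1 b1 + ... + c_3 b3 = q; equivalently solve M c = q where the columns of M are b1, ..., b3.
Solving this 3x3 system gives c = (-1, -1, 4).
Check: -b1 - b2 + 4b3 = <6, 14, -5>.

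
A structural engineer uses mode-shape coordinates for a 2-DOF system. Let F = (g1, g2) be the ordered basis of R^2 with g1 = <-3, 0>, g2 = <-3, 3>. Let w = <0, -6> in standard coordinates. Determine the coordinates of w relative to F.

[w]_F is the unique c with M c = w, where M has columns g1, g2.
System: -3c_1 - 3c_2 = 0, 0c_1 + 3c_2 = -6; solving gives c_1 = 2, c_2 = -2.
Check: 2g1 - 2g2 = <0, -6>.

<2, -2>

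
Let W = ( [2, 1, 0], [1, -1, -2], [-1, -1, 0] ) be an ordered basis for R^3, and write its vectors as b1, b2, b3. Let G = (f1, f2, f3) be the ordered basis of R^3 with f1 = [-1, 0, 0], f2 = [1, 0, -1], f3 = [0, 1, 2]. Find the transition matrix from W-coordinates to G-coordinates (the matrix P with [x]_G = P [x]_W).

[[0, -1, -1], [2, 0, -2], [1, -1, -1]]

Take x = bj: its W-coordinates are the j-th standard unit vector, so P e_j — column j of P — equals [bj]_G.
b1 = 0·f1 + 2f2 + f3, giving column 1 = [0, 2, 1]; repeating for each j gives P = [[0, -1, -1], [2, 0, -2], [1, -1, -1]].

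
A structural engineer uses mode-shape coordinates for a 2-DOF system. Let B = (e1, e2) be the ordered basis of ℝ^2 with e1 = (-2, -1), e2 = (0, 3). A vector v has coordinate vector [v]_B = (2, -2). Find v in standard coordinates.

(-4, -8)

By definition v = 2e1 - 2e2.
Summing componentwise gives (-4, -8).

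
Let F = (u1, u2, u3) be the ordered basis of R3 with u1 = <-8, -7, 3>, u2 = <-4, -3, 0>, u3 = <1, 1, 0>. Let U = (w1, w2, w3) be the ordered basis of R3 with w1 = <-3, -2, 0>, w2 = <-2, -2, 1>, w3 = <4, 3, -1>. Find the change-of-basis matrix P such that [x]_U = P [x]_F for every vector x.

[[0, 2, -1], [2, 1, -1], [-1, 1, -1]]

Let M have columns uj and N have columns wj. Then for every x, N [x]_U = x = M [x]_F, so P = N^(-1) M.
Since det N = -1, N^(-1) has integer entries; multiplying gives P = [[0, 2, -1], [2, 1, -1], [-1, 1, -1]].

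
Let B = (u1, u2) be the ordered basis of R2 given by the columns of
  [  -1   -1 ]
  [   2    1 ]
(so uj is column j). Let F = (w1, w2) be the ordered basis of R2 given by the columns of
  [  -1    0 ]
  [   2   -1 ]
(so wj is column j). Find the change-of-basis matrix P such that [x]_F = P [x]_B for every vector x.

Column j of P is [uj]_F, since P maps B-coordinates to F-coordinates.
Expressing u1 in F: u1 = w1 + 0·w2, so column 1 of P is <1, 0>.
Doing the same for each uj gives P = [[1, 1], [0, 1]].

[[1, 1], [0, 1]]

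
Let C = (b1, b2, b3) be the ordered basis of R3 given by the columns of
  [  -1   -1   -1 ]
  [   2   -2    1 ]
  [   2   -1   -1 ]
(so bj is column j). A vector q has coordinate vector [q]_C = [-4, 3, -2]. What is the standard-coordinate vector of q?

q = M [q]_C, where M has columns b1, ..., b3.
Carrying out the matrix-vector product, q = [3, -16, -9].

[3, -16, -9]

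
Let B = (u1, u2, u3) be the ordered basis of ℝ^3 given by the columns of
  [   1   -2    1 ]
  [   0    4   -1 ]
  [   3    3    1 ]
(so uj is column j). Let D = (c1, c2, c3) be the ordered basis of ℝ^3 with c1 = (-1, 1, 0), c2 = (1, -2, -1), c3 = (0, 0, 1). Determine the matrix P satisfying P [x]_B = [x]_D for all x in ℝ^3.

Let M have columns uj and N have columns cj. Then for every x, N [x]_D = x = M [x]_B, so P = N^(-1) M.
Since det N = 1, N^(-1) has integer entries; multiplying gives P = [[-2, 0, -1], [-1, -2, 0], [2, 1, 1]].

[[-2, 0, -1], [-1, -2, 0], [2, 1, 1]]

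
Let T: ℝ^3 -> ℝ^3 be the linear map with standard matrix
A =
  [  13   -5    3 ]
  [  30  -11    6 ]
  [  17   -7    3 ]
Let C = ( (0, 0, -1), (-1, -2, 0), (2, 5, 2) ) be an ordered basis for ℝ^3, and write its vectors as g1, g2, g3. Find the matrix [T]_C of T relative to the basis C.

The j-th column of [T]_C is [T(gj)]_C.
T(g1) = A g1 = (-3, -6, -3) = 3g1 + 3g2 + 0·g3, so column 1 is (3, 3, 0).
Repeating for g2, g3 and assembling the columns gives [[3, -1, 1], [3, -1, -1], [0, -2, 3]].

[[3, -1, 1], [3, -1, -1], [0, -2, 3]]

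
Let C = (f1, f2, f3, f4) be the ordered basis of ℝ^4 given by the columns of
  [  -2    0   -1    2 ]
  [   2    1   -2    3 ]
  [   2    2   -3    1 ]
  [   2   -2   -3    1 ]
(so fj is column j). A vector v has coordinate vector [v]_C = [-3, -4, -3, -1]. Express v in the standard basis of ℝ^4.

The coordinates say v = -3f1 - 4f2 - 3f3 - f4; adding the scaled basis vectors gives [7, -7, -6, 10].

[7, -7, -6, 10]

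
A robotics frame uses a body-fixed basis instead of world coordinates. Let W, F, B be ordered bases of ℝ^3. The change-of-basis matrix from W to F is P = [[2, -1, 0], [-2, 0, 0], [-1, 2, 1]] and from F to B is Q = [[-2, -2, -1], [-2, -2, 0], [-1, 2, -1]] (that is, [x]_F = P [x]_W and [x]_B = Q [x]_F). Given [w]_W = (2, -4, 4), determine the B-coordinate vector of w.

Composing the changes, [w]_B = Q P [w]_W.
Q P = [[1, 0, -1], [0, 2, 0], [-5, -1, -1]]; applying this to (2, -4, 4) gives (-2, -8, -10).

(-2, -8, -10)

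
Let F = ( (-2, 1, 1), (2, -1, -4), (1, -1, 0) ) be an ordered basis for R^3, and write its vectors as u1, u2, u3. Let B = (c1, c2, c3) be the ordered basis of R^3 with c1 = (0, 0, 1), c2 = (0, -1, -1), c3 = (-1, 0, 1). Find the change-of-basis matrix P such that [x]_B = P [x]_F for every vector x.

[[-2, -1, 2], [-1, 1, 1], [2, -2, -1]]

Let M have columns uj and N have columns cj. Then for every x, N [x]_B = x = M [x]_F, so P = N^(-1) M.
Since det N = -1, N^(-1) has integer entries; multiplying gives P = [[-2, -1, 2], [-1, 1, 1], [2, -2, -1]].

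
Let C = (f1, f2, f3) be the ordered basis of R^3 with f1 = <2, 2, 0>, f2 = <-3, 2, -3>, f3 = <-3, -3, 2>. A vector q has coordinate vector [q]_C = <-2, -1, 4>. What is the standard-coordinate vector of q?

<-13, -18, 11>

By definition q = -2f1 - f2 + 4f3.
Summing componentwise gives <-13, -18, 11>.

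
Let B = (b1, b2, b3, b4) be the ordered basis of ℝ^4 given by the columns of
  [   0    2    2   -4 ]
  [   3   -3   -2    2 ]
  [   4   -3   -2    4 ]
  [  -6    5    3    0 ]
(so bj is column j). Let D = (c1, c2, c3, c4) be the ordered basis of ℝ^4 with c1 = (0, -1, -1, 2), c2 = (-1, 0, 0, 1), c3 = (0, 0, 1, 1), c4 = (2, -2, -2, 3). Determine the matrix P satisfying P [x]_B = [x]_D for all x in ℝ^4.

[[-1, 1, 0, 2], [-2, 0, 0, 0], [1, 0, 0, 2], [-1, 1, 1, -2]]

Take x = bj: its B-coordinates are the j-th standard unit vector, so P e_j — column j of P — equals [bj]_D.
b1 = -c1 - 2c2 + c3 - c4, giving column 1 = (-1, -2, 1, -1); repeating for each j gives P = [[-1, 1, 0, 2], [-2, 0, 0, 0], [1, 0, 0, 2], [-1, 1, 1, -2]].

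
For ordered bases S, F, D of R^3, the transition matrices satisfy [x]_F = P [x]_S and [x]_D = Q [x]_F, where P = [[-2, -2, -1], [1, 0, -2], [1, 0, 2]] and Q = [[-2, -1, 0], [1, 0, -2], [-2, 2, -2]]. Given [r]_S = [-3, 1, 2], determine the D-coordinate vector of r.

[3, 0, -20]

Composing the changes, [r]_D = Q P [r]_S.
Q P = [[3, 4, 4], [-4, -2, -5], [4, 4, -6]]; applying this to [-3, 1, 2] gives [3, 0, -20].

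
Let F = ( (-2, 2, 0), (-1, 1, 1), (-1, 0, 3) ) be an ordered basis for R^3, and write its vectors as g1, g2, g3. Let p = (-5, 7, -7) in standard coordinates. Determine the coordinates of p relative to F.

(4, -1, -2)

We seek scalars with c_1 g1 + ... + c_3 g3 = p; equivalently solve M c = p where the columns of M are g1, ..., g3.
Gaussian elimination on [M | p] yields c = (4, -1, -2).
Check: 4g1 - g2 - 2g3 = (-5, 7, -7).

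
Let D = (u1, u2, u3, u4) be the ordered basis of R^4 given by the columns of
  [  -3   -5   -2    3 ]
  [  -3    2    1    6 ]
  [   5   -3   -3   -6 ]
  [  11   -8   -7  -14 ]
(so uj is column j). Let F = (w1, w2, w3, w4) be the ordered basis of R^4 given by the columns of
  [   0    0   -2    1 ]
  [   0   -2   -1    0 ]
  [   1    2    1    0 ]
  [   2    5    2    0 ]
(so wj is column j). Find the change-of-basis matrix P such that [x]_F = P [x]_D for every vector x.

Take x = uj: its D-coordinates are the j-th standard unit vector, so P e_j — column j of P — equals [uj]_F.
u1 = 2w1 + w2 + w3 - w4, giving column 1 = (2, 1, 1, -1); repeating for each j gives P = [[2, -1, -2, 0], [1, -2, -1, -2], [1, 2, 1, -2], [-1, -1, 0, -1]].

[[2, -1, -2, 0], [1, -2, -1, -2], [1, 2, 1, -2], [-1, -1, 0, -1]]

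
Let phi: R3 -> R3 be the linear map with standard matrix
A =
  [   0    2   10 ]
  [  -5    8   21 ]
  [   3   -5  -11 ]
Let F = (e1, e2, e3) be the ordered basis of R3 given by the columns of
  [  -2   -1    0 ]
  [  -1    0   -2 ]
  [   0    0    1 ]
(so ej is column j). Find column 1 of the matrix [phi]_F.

Column 1 of [phi]_F is the F-coordinate vector of phi(e1).
In standard coordinates phi(e1) = A e1 = <-2, 2, -1>.
Converting to F: <-2, 2, -1> = 0·e1 + 2e2 - e3, so the coordinate vector is <0, 2, -1>.

<0, 2, -1>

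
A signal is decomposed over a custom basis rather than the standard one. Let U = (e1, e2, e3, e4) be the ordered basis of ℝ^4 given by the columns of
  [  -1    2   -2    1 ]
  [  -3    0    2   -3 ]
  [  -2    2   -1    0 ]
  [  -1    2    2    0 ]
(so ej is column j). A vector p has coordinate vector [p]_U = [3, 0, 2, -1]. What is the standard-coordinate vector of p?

The coordinates say p = 3e1 + 0·e2 + 2e3 - e4; adding the scaled basis vectors gives [-8, -2, -8, 1].

[-8, -2, -8, 1]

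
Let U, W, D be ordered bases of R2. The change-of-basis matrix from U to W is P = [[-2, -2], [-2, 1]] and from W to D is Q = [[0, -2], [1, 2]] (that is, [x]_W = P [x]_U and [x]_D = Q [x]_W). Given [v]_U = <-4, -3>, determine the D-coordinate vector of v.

First [v]_W = P [v]_U = <14, 5>.
Then [v]_D = Q [v]_W = <-10, 24>.

<-10, 24>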